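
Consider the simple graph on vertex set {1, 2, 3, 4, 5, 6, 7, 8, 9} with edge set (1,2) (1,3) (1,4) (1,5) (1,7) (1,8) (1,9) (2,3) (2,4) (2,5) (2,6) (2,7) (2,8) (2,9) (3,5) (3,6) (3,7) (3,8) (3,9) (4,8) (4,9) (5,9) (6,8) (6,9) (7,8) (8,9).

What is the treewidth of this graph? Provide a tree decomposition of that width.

Treewidth 4.
One such decomposition:
Bags: B1 = {1, 2, 3, 8, 9}  B2 = {1, 2, 4, 8, 9}  B3 = {2, 3, 6, 8, 9}  B4 = {1, 2, 3, 7, 8}  B5 = {1, 2, 3, 5, 9}
Tree: B1–B2, B1–B3, B1–B4, B1–B5

The largest bag has 5 vertices, giving width 4; this decomposition certifies tw(G) ≤ 4. On the other hand G contains the 5-clique {1, 2, 3, 8, 9}. A clique must lie in a single bag of any decomposition, so no decomposition can have width below 4. Therefore the treewidth is 4.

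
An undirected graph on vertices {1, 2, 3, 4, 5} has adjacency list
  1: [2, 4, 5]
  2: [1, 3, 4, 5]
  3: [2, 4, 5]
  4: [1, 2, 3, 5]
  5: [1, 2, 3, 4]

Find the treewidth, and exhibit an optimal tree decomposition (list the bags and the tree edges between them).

Treewidth 3.
One optimal decomposition is:
Bags: B1 = {2, 3, 4, 5}  B2 = {1, 2, 4, 5}
Tree: B1–B2

The largest bag has 4 vertices, giving width 3; this decomposition certifies tw(G) ≤ 3. On the other hand G contains the 4-clique {1, 2, 4, 5}. A clique must lie in a single bag of any decomposition, so no decomposition can have width below 3. Combining the bounds, tw(G) = 3.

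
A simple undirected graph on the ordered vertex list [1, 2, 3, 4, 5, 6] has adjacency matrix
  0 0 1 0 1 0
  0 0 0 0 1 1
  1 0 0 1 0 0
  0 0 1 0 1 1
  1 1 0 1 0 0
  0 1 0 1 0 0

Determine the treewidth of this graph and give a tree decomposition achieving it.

Each bag holds 3 vertices, so the decomposition has width 2, which upper-bounds the treewidth. The edges 3–1–5–4–3 form a cycle, so G is not a tree and its treewidth is at least 2. The upper and lower bounds meet at 2, so that is the treewidth.

Treewidth 2.
One such decomposition:
Bags: B1 = {1, 3, 4}  B2 = {1, 4, 5}  B3 = {4, 5, 6}  B4 = {2, 5, 6}
Tree: B1–B2, B2–B3, B3–B4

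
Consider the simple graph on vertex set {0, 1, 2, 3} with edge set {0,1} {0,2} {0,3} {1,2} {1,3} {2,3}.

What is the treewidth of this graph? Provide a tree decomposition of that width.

Treewidth 3.
One optimal decomposition is:
Bags: B1 = {0, 1, 2, 3}
Tree: (single bag)

A single bag containing all 4 vertices is trivially a valid decomposition of width 3. For the lower bound, the 4 vertices {0, 1, 2, 3} are pairwise adjacent, and any tree decomposition puts a clique entirely inside one bag — forcing width ≥ 3. Combining the bounds, tw(G) = 3.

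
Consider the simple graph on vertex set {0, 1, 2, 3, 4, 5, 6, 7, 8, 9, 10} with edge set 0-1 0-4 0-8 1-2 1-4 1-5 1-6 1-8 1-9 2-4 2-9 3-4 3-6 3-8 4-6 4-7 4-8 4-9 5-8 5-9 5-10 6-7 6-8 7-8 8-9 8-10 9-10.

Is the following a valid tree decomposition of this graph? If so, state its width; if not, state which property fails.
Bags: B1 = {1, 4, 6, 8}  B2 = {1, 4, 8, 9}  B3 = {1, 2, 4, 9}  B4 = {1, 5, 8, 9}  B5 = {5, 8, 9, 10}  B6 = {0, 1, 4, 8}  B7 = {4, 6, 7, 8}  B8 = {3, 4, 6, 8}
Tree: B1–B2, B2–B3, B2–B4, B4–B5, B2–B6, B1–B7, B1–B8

Vertex coverage: the bags together contain {0, 1, 2, 3, 4, 5, 6, 7, 8, 9, 10}, the full vertex set. Edge coverage: each edge of G has both endpoints in at least one bag. Running intersection: for every vertex, the bags containing it form a connected subtree. All three properties hold, so this is a valid tree decomposition of width max|bag| − 1 = 3, and hence tw(G) ≤ 3.

Yes; width 3.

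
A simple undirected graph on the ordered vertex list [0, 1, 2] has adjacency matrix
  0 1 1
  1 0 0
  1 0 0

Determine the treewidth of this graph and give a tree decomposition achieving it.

Every bag has size at most 2, so the width is 2 − 1 = 1 and tw(G) ≤ 1. G has an edge, so its treewidth is at least 1. Combining the bounds, tw(G) = 1.

Treewidth 1.
Bags: B1 = {0, 1}  B2 = {0, 2}
Tree: B1–B2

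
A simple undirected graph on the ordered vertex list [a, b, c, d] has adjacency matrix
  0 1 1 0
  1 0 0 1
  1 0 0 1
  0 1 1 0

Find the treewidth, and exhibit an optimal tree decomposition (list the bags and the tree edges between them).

Treewidth 2.
One such decomposition:
Bags: B1 = {b, c, d}  B2 = {a, b, c}
Tree: B1–B2

The largest bag has 3 vertices, giving width 2; this decomposition certifies tw(G) ≤ 2. Since b–d–c–a–b is a cycle in G, G is not acyclic. Forests are exactly the graphs of treewidth ≤ 1, so tw(G) ≥ 2. Hence tw(G) = 2 exactly.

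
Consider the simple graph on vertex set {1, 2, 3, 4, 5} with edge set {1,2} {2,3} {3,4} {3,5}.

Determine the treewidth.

A width-1 tree decomposition is:
Bags: B1 = {2, 3}  B2 = {1, 2}  B3 = {3, 4}  B4 = {3, 5}
Tree: B1–B2, B1–B3, B3–B4
The largest bag has 2 vertices, giving width 1; this decomposition certifies tw(G) ≤ 1. Since G has at least one edge (e.g. 2–3), it is not an edgeless graph, so tw(G) ≥ 1. Combining the bounds, tw(G) = 1.

1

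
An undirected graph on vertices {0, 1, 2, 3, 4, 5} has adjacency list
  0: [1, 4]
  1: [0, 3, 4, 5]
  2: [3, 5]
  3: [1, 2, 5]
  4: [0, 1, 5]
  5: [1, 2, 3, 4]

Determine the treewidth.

2

A width-2 tree decomposition is:
Bags: B1 = {1, 4, 5}  B2 = {0, 1, 4}  B3 = {1, 3, 5}  B4 = {2, 3, 5}
Tree: B1–B2, B1–B3, B3–B4
Every bag has size at most 3, so the width is 3 − 1 = 2 and tw(G) ≤ 2. For the lower bound, the 3 vertices {1, 3, 5} are pairwise adjacent, and any tree decomposition puts a clique entirely inside one bag — forcing width ≥ 2. Hence tw(G) = 2 exactly.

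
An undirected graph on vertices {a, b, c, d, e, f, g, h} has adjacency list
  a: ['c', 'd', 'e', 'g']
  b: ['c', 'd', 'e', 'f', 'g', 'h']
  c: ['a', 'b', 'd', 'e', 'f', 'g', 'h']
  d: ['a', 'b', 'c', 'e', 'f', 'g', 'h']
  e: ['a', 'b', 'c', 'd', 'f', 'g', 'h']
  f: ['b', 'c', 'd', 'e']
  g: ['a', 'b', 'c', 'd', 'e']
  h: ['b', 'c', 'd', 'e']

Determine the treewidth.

4

A width-4 tree decomposition is:
Bags: B1 = {b, c, d, e, h}  B2 = {b, c, d, e, g}  B3 = {b, c, d, e, f}  B4 = {a, c, d, e, g}
Tree: B1–B2, B1–B3, B2–B4
Every bag has size at most 5, so the width is 5 − 1 = 4 and tw(G) ≤ 4. On the other hand G contains the 5-clique {a, c, d, e, g}. A clique must lie in a single bag of any decomposition, so no decomposition can have width below 4. Hence tw(G) = 4 exactly.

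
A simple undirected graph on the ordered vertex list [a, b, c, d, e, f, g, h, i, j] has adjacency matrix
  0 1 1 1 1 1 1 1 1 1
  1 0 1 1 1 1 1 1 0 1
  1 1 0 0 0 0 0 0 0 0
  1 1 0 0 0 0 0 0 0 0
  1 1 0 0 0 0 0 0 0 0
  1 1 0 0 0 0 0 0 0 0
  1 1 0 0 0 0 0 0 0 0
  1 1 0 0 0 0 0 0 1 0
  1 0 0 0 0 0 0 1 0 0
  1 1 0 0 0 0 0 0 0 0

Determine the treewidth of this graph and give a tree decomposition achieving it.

Treewidth 2.
One optimal decomposition is:
Bags: B1 = {a, b, e}  B2 = {a, b, f}  B3 = {a, b, d}  B4 = {a, b, h}  B5 = {a, b, c}  B6 = {a, h, i}  B7 = {a, b, g}  B8 = {a, b, j}
Tree: B1–B2, B1–B3, B2–B4, B2–B5, B4–B6, B1–B7, B2–B8

Every bag has size at most 3, so the width is 3 − 1 = 2 and tw(G) ≤ 2. For the lower bound, the 3 vertices {a, b, d} are pairwise adjacent, and any tree decomposition puts a clique entirely inside one bag — forcing width ≥ 2. The upper and lower bounds meet at 2, so that is the treewidth.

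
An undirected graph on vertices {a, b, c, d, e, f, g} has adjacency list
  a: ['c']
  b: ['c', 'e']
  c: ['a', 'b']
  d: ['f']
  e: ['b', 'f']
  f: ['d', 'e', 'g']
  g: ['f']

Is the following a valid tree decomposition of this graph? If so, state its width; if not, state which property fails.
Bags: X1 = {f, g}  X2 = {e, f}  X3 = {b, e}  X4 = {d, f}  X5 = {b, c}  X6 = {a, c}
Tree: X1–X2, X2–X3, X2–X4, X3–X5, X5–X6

Yes; width 1.

Vertex coverage: the bags together contain {a, b, c, d, e, f, g}, the full vertex set. Edge coverage: each edge of G has both endpoints in at least one bag. Running intersection: for every vertex, the bags containing it form a connected subtree. All three properties hold, so this is a valid tree decomposition of width max|bag| − 1 = 1, and hence tw(G) ≤ 1.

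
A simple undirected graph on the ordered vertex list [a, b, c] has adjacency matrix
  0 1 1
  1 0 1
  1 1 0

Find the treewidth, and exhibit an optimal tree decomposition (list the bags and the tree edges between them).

Treewidth 2.
One optimal decomposition is:
Bags: B1 = {a, b, c}
Tree: (single bag)

With just one bag of size 3, the width is 3 − 1 = 2, so tw(G) ≤ 2. On the other hand G contains the 3-clique {a, b, c}. A clique must lie in a single bag of any decomposition, so no decomposition can have width below 2. Therefore the treewidth is 2.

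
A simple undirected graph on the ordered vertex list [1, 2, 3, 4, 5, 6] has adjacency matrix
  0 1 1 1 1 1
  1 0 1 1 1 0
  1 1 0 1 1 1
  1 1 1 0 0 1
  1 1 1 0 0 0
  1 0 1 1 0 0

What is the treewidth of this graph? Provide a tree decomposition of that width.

Treewidth 3.
One such decomposition:
Bags: B1 = {1, 3, 4, 6}  B2 = {1, 2, 3, 4}  B3 = {1, 2, 3, 5}
Tree: B1–B2, B2–B3

Every bag has size at most 4, so the width is 4 − 1 = 3 and tw(G) ≤ 3. On the other hand G contains the 4-clique {1, 2, 3, 4}. A clique must lie in a single bag of any decomposition, so no decomposition can have width below 3. Combining the bounds, tw(G) = 3.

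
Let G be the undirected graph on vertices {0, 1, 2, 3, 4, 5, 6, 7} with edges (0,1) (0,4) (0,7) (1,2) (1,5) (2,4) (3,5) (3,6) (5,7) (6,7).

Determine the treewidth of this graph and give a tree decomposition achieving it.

Treewidth 2.
Bags: B1 = {3, 5, 6}  B2 = {5, 6, 7}  B3 = {1, 5, 7}  B4 = {0, 1, 7}  B5 = {0, 1, 2}  B6 = {0, 2, 4}
Tree: B1–B2, B2–B3, B3–B4, B4–B5, B5–B6

Each bag holds 3 vertices, so the decomposition has width 2, which upper-bounds the treewidth. The edges 3–6–7–5–3 form a cycle, so G is not a tree and its treewidth is at least 2. The upper and lower bounds meet at 2, so that is the treewidth.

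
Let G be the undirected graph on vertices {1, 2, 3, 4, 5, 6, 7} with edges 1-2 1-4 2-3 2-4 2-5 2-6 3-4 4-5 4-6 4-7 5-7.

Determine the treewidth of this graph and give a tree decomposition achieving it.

Treewidth 2.
One such decomposition:
Bags: B1 = {2, 3, 4}  B2 = {1, 2, 4}  B3 = {2, 4, 5}  B4 = {4, 5, 7}  B5 = {2, 4, 6}
Tree: B1–B2, B1–B3, B3–B4, B1–B5

Each bag holds 3 vertices, so the decomposition has width 2, which upper-bounds the treewidth. On the other hand G contains the 3-clique {1, 2, 4}. A clique must lie in a single bag of any decomposition, so no decomposition can have width below 2. Hence tw(G) = 2 exactly.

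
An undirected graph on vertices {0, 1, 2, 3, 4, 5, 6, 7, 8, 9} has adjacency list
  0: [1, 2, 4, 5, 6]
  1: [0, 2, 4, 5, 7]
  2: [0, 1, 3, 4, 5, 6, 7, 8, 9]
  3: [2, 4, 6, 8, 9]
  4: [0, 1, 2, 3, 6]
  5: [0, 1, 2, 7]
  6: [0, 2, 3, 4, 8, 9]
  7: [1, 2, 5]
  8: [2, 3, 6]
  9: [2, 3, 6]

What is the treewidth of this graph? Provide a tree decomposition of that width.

Treewidth 3.
One such decomposition:
Bags: B1 = {2, 3, 4, 6}  B2 = {0, 2, 4, 6}  B3 = {0, 1, 2, 4}  B4 = {0, 1, 2, 5}  B5 = {1, 2, 5, 7}  B6 = {2, 3, 6, 8}  B7 = {2, 3, 6, 9}
Tree: B1–B2, B2–B3, B3–B4, B4–B5, B1–B6, B6–B7

Each bag holds 4 vertices, so the decomposition has width 3, which upper-bounds the treewidth. On the other hand G contains the 4-clique {0, 1, 2, 4}. A clique must lie in a single bag of any decomposition, so no decomposition can have width below 3. Hence tw(G) = 3 exactly.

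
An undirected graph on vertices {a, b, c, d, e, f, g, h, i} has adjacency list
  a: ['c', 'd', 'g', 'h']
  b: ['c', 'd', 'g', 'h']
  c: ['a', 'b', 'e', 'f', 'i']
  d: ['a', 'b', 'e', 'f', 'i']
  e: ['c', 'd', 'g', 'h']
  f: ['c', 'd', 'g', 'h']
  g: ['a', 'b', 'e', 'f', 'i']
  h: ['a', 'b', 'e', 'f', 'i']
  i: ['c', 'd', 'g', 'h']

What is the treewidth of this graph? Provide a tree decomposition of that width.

The largest bag has 5 vertices, giving width 4; this decomposition certifies tw(G) ≤ 4. For the lower bound: the 5 vertex sets {c,f}, {h,i}, {b,d}, {g}, {a} are disjoint, each induces a connected subgraph, and every pair is joined by at least one edge of G. Contracting each set to a single vertex therefore yields K_{5} as a minor, and since treewidth is minor-monotone, tw(G) ≥ tw(K_{5}) = 4. The upper and lower bounds meet at 4, so that is the treewidth.

Treewidth 4.
One such decomposition:
Bags: B1 = {c, d, f, g, h}  B2 = {c, d, g, h, i}  B3 = {b, c, d, g, h}  B4 = {a, c, d, g, h}  B5 = {c, d, e, g, h}
Tree: B1–B2, B2–B3, B3–B4, B4–B5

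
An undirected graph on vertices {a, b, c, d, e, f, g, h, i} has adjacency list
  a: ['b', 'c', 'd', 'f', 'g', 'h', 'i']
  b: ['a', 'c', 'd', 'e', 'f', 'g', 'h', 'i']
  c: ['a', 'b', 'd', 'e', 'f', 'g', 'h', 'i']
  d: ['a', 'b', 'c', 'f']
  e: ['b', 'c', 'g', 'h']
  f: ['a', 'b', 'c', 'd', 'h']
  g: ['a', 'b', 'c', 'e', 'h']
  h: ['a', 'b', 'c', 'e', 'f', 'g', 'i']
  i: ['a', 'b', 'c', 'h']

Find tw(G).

4

A width-4 tree decomposition is:
Bags: B1 = {a, b, c, f, h}  B2 = {a, b, c, g, h}  B3 = {b, c, e, g, h}  B4 = {a, b, c, d, f}  B5 = {a, b, c, h, i}
Tree: B1–B2, B2–B3, B1–B4, B1–B5
Each bag holds 5 vertices, so the decomposition has width 4, which upper-bounds the treewidth. For the lower bound, the 5 vertices {a, b, c, d, f} are pairwise adjacent, and any tree decomposition puts a clique entirely inside one bag — forcing width ≥ 4. The upper and lower bounds meet at 4, so that is the treewidth.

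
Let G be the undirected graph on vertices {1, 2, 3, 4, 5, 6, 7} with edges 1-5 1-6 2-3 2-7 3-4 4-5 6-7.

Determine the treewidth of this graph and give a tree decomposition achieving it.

Treewidth 2.
One optimal decomposition is:
Bags: B1 = {2, 3, 7}  B2 = {3, 6, 7}  B3 = {1, 3, 6}  B4 = {1, 3, 5}  B5 = {3, 4, 5}
Tree: B1–B2, B2–B3, B3–B4, B4–B5

The largest bag has 3 vertices, giving width 2; this decomposition certifies tw(G) ≤ 2. Since 3–2–7–6–1–5–4–3 is a cycle in G, G is not acyclic. Forests are exactly the graphs of treewidth ≤ 1, so tw(G) ≥ 2. Hence tw(G) = 2 exactly.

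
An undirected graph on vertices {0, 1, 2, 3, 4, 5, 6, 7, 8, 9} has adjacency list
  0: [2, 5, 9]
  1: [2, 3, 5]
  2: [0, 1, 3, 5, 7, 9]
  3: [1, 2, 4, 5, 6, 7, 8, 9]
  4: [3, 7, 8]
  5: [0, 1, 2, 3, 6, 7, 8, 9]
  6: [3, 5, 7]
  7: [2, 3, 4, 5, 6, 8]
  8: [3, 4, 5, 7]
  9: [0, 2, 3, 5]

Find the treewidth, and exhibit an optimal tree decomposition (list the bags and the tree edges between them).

The largest bag has 4 vertices, giving width 3; this decomposition certifies tw(G) ≤ 3. On the other hand G contains the 4-clique {0, 2, 5, 9}. A clique must lie in a single bag of any decomposition, so no decomposition can have width below 3. Hence tw(G) = 3 exactly.

Treewidth 3.
One such decomposition:
Bags: B1 = {2, 3, 5, 9}  B2 = {2, 3, 5, 7}  B3 = {3, 5, 7, 8}  B4 = {0, 2, 5, 9}  B5 = {1, 2, 3, 5}  B6 = {3, 4, 7, 8}  B7 = {3, 5, 6, 7}
Tree: B1–B2, B2–B3, B1–B4, B1–B5, B3–B6, B2–B7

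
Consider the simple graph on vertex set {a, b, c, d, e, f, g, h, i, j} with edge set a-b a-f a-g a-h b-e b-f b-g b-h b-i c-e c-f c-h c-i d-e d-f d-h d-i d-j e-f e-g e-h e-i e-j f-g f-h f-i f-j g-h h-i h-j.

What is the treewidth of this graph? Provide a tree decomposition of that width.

Each bag holds 5 vertices, so the decomposition has width 4, which upper-bounds the treewidth. On the other hand G contains the 5-clique {b, e, f, g, h}. A clique must lie in a single bag of any decomposition, so no decomposition can have width below 4. The upper and lower bounds meet at 4, so that is the treewidth.

Treewidth 4.
One such decomposition:
Bags: B1 = {a, b, f, g, h}  B2 = {b, e, f, g, h}  B3 = {b, e, f, h, i}  B4 = {d, e, f, h, i}  B5 = {d, e, f, h, j}  B6 = {c, e, f, h, i}
Tree: B1–B2, B2–B3, B3–B4, B4–B5, B3–B6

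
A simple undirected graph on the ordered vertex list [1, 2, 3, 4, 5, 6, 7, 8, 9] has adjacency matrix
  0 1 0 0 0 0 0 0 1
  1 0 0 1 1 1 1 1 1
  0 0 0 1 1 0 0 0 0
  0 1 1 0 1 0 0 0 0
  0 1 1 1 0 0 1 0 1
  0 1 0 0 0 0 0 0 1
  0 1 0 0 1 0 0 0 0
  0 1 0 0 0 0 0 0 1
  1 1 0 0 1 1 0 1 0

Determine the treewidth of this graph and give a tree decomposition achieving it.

Treewidth 2.
One such decomposition:
Bags: B1 = {2, 4, 5}  B2 = {3, 4, 5}  B3 = {2, 5, 9}  B4 = {2, 6, 9}  B5 = {2, 8, 9}  B6 = {2, 5, 7}  B7 = {1, 2, 9}
Tree: B1–B2, B1–B3, B3–B4, B4–B5, B1–B6, B4–B7

The largest bag has 3 vertices, giving width 2; this decomposition certifies tw(G) ≤ 2. For the lower bound, the 3 vertices {2, 8, 9} are pairwise adjacent, and any tree decomposition puts a clique entirely inside one bag — forcing width ≥ 2. Therefore the treewidth is 2.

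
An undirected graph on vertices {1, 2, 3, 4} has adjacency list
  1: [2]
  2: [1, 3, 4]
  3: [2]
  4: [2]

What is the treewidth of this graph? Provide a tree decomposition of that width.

Treewidth 1.
Bags: B1 = {2, 4}  B2 = {2, 3}  B3 = {1, 2}
Tree: B1–B2, B1–B3

The largest bag has 2 vertices, giving width 1; this decomposition certifies tw(G) ≤ 1. G has an edge, so its treewidth is at least 1. Therefore the treewidth is 1.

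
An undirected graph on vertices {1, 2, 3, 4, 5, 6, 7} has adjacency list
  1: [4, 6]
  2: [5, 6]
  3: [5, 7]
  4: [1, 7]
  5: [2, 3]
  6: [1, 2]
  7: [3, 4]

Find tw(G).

A width-2 tree decomposition is:
Bags: B1 = {1, 4, 7}  B2 = {1, 6, 7}  B3 = {2, 6, 7}  B4 = {2, 5, 7}  B5 = {3, 5, 7}
Tree: B1–B2, B2–B3, B3–B4, B4–B5
The largest bag has 3 vertices, giving width 2; this decomposition certifies tw(G) ≤ 2. Since 7–4–1–6–2–5–3–7 is a cycle in G, G is not acyclic. Forests are exactly the graphs of treewidth ≤ 1, so tw(G) ≥ 2. The upper and lower bounds meet at 2, so that is the treewidth.

2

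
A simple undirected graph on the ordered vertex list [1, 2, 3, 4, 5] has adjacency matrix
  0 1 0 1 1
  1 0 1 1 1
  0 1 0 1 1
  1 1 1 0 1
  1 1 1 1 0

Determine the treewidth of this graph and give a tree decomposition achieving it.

Treewidth 3.
One such decomposition:
Bags: B1 = {2, 3, 4, 5}  B2 = {1, 2, 4, 5}
Tree: B1–B2

Each bag holds 4 vertices, so the decomposition has width 3, which upper-bounds the treewidth. For the lower bound, the 4 vertices {1, 2, 4, 5} are pairwise adjacent, and any tree decomposition puts a clique entirely inside one bag — forcing width ≥ 3. Therefore the treewidth is 3.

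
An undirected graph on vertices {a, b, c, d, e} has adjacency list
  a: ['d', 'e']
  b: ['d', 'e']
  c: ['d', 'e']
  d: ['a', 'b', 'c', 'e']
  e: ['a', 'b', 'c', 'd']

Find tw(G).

A width-2 tree decomposition is:
Bags: B1 = {a, d, e}  B2 = {b, d, e}  B3 = {c, d, e}
Tree: B1–B2, B2–B3
Each bag holds 3 vertices, so the decomposition has width 2, which upper-bounds the treewidth. Conversely, {c, d, e} is a clique of size 3, and the vertices of any clique must share a bag in every tree decomposition; so some bag has ≥ 3 vertices and tw(G) ≥ 2. Hence tw(G) = 2 exactly.

2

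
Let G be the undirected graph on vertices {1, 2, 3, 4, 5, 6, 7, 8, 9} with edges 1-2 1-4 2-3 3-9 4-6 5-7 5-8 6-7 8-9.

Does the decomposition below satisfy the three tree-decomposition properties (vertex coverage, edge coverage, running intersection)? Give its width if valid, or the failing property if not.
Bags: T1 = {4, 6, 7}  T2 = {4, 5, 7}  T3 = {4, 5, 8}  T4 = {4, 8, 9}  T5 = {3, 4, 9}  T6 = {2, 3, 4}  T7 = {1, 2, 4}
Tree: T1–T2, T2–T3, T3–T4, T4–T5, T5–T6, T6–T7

Yes; width 2.

Vertex coverage: the bags together contain {1, 2, 3, 4, 5, 6, 7, 8, 9}, the full vertex set. Edge coverage: each edge of G has both endpoints in at least one bag. Running intersection: for every vertex, the bags containing it form a connected subtree. All three properties hold, so this is a valid tree decomposition of width max|bag| − 1 = 2, and hence tw(G) ≤ 2.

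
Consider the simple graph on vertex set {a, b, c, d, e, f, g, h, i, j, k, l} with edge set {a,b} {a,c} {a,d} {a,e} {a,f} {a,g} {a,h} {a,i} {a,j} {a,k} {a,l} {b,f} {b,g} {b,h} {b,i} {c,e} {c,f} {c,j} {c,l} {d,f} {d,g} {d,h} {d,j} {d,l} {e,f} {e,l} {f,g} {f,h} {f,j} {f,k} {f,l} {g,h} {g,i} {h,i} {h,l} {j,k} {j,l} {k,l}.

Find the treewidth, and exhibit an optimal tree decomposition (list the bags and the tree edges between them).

Every bag has size at most 5, so the width is 5 − 1 = 4 and tw(G) ≤ 4. On the other hand G contains the 5-clique {a, d, f, g, h}. A clique must lie in a single bag of any decomposition, so no decomposition can have width below 4. Hence tw(G) = 4 exactly.

Treewidth 4.
Bags: B1 = {a, d, f, j, l}  B2 = {a, c, f, j, l}  B3 = {a, d, f, h, l}  B4 = {a, d, f, g, h}  B5 = {a, b, f, g, h}  B6 = {a, f, j, k, l}  B7 = {a, b, g, h, i}  B8 = {a, c, e, f, l}
Tree: B1–B2, B1–B3, B3–B4, B4–B5, B2–B6, B5–B7, B2–B8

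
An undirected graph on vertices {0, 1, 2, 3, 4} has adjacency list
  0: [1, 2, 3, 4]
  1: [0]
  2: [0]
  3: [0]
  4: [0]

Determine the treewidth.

A width-1 tree decomposition is:
Bags: B1 = {0, 3}  B2 = {0, 1}  B3 = {0, 4}  B4 = {0, 2}
Tree: B1–B2, B2–B3, B3–B4
The largest bag has 2 vertices, giving width 1; this decomposition certifies tw(G) ≤ 1. G has an edge, so its treewidth is at least 1. Therefore the treewidth is 1.

1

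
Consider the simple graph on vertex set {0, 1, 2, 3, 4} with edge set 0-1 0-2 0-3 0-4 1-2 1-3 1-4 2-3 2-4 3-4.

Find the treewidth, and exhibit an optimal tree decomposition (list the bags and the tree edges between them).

Treewidth 4.
One such decomposition:
Bags: B1 = {0, 1, 2, 3, 4}
Tree: (single bag)

With just one bag of size 5, the width is 5 − 1 = 4, so tw(G) ≤ 4. For the lower bound, the 5 vertices {0, 1, 2, 3, 4} are pairwise adjacent, and any tree decomposition puts a clique entirely inside one bag — forcing width ≥ 4. Combining the bounds, tw(G) = 4.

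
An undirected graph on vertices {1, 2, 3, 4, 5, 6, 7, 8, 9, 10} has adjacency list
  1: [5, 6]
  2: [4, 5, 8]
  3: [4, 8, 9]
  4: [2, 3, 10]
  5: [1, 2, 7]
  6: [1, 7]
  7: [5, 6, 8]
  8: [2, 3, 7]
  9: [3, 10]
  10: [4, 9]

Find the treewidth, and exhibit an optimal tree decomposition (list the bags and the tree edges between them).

Treewidth 2.
One optimal decomposition is:
Bags: B1 = {4, 9, 10}  B2 = {3, 4, 9}  B3 = {2, 3, 4}  B4 = {2, 3, 8}  B5 = {2, 5, 8}  B6 = {5, 7, 8}  B7 = {1, 5, 7}  B8 = {1, 6, 7}
Tree: B1–B2, B2–B3, B3–B4, B4–B5, B5–B6, B6–B7, B7–B8

Each bag holds 3 vertices, so the decomposition has width 2, which upper-bounds the treewidth. Since 10–9–3–4–10 is a cycle in G, G is not acyclic. Forests are exactly the graphs of treewidth ≤ 1, so tw(G) ≥ 2. Combining the bounds, tw(G) = 2.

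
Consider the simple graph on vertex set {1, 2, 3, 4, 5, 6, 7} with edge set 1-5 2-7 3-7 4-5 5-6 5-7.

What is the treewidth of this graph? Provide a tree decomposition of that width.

Treewidth 1.
One such decomposition:
Bags: B1 = {2, 7}  B2 = {5, 7}  B3 = {5, 6}  B4 = {4, 5}  B5 = {3, 7}  B6 = {1, 5}
Tree: B1–B2, B2–B3, B2–B4, B1–B5, B4–B6

The largest bag has 2 vertices, giving width 1; this decomposition certifies tw(G) ≤ 1. Any graph with an edge has treewidth ≥ 1, and G has the edge 7–2. The upper and lower bounds meet at 1, so that is the treewidth.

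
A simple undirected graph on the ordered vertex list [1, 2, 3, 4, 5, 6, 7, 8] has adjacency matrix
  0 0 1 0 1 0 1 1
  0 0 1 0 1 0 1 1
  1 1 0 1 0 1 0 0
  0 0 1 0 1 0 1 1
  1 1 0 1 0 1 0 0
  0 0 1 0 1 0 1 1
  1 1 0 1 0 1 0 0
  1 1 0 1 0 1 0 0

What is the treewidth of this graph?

4

A width-4 tree decomposition is:
Bags: B1 = {1, 2, 3, 4, 6}  B2 = {1, 2, 4, 6, 7}  B3 = {1, 2, 4, 5, 6}  B4 = {1, 2, 4, 6, 8}
Tree: B1–B2, B2–B3, B3–B4
The largest bag has 5 vertices, giving width 4; this decomposition certifies tw(G) ≤ 4. For the lower bound: the 5 vertex sets {1,3}, {2,7}, {5,6}, {4}, {8} are disjoint, each induces a connected subgraph, and every pair is joined by at least one edge of G. Contracting each set to a single vertex therefore yields K_{5} as a minor, and since treewidth is minor-monotone, tw(G) ≥ tw(K_{5}) = 4. Hence tw(G) = 4 exactly.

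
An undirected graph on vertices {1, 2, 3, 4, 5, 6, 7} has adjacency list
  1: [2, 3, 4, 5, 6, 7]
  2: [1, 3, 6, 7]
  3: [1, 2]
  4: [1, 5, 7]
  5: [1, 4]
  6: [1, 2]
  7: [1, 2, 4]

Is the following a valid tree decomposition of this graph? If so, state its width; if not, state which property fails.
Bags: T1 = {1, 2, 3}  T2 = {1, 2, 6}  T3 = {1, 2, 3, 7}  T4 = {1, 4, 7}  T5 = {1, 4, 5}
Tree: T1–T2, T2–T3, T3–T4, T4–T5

No — bags containing vertex 3 are not connected in the tree.

A tree decomposition must satisfy three properties: every vertex lies in some bag; for every edge, both endpoints lie together in some bag; and for every vertex, the bags containing it form a connected subtree. Here bags containing vertex 3 are not connected in the tree, so the decomposition is invalid.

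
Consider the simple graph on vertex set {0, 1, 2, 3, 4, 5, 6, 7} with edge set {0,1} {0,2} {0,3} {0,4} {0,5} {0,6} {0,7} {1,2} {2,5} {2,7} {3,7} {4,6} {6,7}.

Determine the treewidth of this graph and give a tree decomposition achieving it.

Treewidth 2.
Bags: B1 = {0, 6, 7}  B2 = {0, 2, 7}  B3 = {0, 4, 6}  B4 = {0, 2, 5}  B5 = {0, 3, 7}  B6 = {0, 1, 2}
Tree: B1–B2, B1–B3, B2–B4, B2–B5, B4–B6

Every bag has size at most 3, so the width is 3 − 1 = 2 and tw(G) ≤ 2. Conversely, {0, 1, 2} is a clique of size 3, and the vertices of any clique must share a bag in every tree decomposition; so some bag has ≥ 3 vertices and tw(G) ≥ 2. Hence tw(G) = 2 exactly.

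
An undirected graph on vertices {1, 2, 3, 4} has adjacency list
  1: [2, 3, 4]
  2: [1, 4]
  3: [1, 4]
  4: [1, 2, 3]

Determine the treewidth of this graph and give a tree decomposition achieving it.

Each bag holds 3 vertices, so the decomposition has width 2, which upper-bounds the treewidth. For the lower bound, the 3 vertices {1, 2, 4} are pairwise adjacent, and any tree decomposition puts a clique entirely inside one bag — forcing width ≥ 2. Therefore the treewidth is 2.

Treewidth 2.
Bags: B1 = {1, 3, 4}  B2 = {1, 2, 4}
Tree: B1–B2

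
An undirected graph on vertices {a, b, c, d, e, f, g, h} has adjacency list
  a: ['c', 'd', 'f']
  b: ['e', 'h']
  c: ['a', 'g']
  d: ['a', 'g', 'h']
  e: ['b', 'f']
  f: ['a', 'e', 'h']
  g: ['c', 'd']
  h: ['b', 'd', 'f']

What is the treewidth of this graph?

A width-2 tree decomposition is:
Bags: B1 = {b, e, h}  B2 = {e, f, h}  B3 = {d, f, h}  B4 = {a, d, f}  B5 = {a, d, g}  B6 = {a, c, g}
Tree: B1–B2, B2–B3, B3–B4, B4–B5, B5–B6
The largest bag has 3 vertices, giving width 2; this decomposition certifies tw(G) ≤ 2. The edges b–e–f–h–b form a cycle, so G is not a tree and its treewidth is at least 2. Therefore the treewidth is 2.

2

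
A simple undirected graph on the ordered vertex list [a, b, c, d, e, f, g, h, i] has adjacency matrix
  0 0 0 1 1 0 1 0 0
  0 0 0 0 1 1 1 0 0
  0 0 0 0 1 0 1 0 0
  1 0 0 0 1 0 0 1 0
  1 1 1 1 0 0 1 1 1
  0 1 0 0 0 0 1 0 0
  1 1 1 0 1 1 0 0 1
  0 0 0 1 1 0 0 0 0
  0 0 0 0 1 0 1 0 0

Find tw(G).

A width-2 tree decomposition is:
Bags: B1 = {a, e, g}  B2 = {a, d, e}  B3 = {d, e, h}  B4 = {b, e, g}  B5 = {e, g, i}  B6 = {c, e, g}  B7 = {b, f, g}
Tree: B1–B2, B2–B3, B1–B4, B1–B5, B1–B6, B4–B7
Each bag holds 3 vertices, so the decomposition has width 2, which upper-bounds the treewidth. For the lower bound, the 3 vertices {d, e, h} are pairwise adjacent, and any tree decomposition puts a clique entirely inside one bag — forcing width ≥ 2. Therefore the treewidth is 2.

2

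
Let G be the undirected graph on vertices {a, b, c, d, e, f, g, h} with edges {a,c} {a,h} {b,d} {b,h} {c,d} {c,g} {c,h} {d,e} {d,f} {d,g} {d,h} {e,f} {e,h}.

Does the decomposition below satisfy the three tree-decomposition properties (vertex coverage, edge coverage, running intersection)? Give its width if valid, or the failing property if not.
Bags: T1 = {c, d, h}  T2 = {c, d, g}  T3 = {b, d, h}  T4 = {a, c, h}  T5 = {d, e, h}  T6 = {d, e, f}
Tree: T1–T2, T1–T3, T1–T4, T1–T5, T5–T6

Yes; width 2.

Checking the three conditions: (i) the bags cover all of {a, b, c, d, e, f, g, h}; (ii) for each edge, some bag contains both endpoints; (iii) the bags containing any fixed vertex form a subtree. All hold, so the decomposition is valid with width 3 − 1 = 2.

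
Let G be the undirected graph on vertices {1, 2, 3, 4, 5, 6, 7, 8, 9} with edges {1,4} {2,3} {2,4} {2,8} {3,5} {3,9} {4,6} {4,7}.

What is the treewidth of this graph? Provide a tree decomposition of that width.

Treewidth 1.
Bags: B1 = {1, 4}  B2 = {2, 4}  B3 = {2, 3}  B4 = {3, 5}  B5 = {2, 8}  B6 = {3, 9}  B7 = {4, 7}  B8 = {4, 6}
Tree: B1–B2, B2–B3, B3–B4, B3–B5, B3–B6, B1–B7, B7–B8

The largest bag has 2 vertices, giving width 1; this decomposition certifies tw(G) ≤ 1. Since G has at least one edge (e.g. 4–1), it is not an edgeless graph, so tw(G) ≥ 1. The upper and lower bounds meet at 1, so that is the treewidth.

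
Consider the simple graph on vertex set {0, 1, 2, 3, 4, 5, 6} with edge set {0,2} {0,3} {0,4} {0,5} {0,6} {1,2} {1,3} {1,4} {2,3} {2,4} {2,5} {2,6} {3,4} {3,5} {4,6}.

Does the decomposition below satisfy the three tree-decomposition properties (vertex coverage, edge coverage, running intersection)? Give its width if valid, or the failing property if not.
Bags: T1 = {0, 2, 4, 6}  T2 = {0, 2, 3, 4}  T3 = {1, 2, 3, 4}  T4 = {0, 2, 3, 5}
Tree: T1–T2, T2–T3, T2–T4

Every vertex of G appears in some bag (union = {0, 1, 2, 3, 4, 5, 6}); every edge is covered by a bag; and for each vertex v the set of bags containing v is connected in the bag tree. The decomposition is therefore valid. The largest bag has 4 vertices, so the width is 3.

Yes; width 3.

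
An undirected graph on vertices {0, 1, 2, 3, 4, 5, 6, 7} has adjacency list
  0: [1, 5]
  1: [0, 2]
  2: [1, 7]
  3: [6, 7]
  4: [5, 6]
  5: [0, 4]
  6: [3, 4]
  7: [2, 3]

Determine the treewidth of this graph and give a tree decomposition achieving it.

The largest bag has 3 vertices, giving width 2; this decomposition certifies tw(G) ≤ 2. Since 7–2–1–0–5–4–6–3–7 is a cycle in G, G is not acyclic. Forests are exactly the graphs of treewidth ≤ 1, so tw(G) ≥ 2. The upper and lower bounds meet at 2, so that is the treewidth.

Treewidth 2.
One such decomposition:
Bags: B1 = {1, 2, 7}  B2 = {0, 1, 7}  B3 = {0, 5, 7}  B4 = {4, 5, 7}  B5 = {4, 6, 7}  B6 = {3, 6, 7}
Tree: B1–B2, B2–B3, B3–B4, B4–B5, B5–B6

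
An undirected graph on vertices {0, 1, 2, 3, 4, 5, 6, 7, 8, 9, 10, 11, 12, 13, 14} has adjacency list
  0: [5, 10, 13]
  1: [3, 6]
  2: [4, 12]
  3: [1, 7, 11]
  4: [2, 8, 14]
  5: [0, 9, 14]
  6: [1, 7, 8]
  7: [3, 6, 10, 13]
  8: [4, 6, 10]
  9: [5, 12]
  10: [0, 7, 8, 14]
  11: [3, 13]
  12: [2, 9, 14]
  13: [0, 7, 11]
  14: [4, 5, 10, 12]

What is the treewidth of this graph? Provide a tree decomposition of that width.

Treewidth 3.
One such decomposition:
Bags: B1 = {2, 5, 9, 12}  B2 = {2, 5, 12, 14}  B3 = {2, 4, 5, 14}  B4 = {0, 4, 5, 14}  B5 = {0, 4, 10, 14}  B6 = {0, 4, 8, 10}  B7 = {0, 8, 10, 13}  B8 = {7, 8, 10, 13}  B9 = {6, 7, 8, 13}  B10 = {6, 7, 11, 13}  B11 = {3, 6, 7, 11}  B12 = {1, 3, 6, 11}
Tree: B1–B2, B2–B3, B3–B4, B4–B5, B5–B6, B6–B7, B7–B8, B8–B9, B9–B10, B10–B11, B11–B12

Every bag has size at most 4, so the width is 4 − 1 = 3 and tw(G) ≤ 3. For the lower bound: the 4 vertex sets {2,9,12}, {5}, {14}, {0,4,8,10} are disjoint, each induces a connected subgraph, and every pair is joined by at least one edge of G. Contracting each set to a single vertex therefore yields K_{4} as a minor, and since treewidth is minor-monotone, tw(G) ≥ tw(K_{4}) = 3. Combining the bounds, tw(G) = 3.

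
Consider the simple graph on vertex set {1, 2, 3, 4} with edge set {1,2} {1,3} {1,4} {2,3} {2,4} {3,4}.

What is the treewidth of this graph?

3

A width-3 tree decomposition is:
Bags: B1 = {1, 2, 3, 4}
Tree: (single bag)
A single bag containing all 4 vertices is trivially a valid decomposition of width 3. On the other hand G contains the 4-clique {1, 2, 3, 4}. A clique must lie in a single bag of any decomposition, so no decomposition can have width below 3. Hence tw(G) = 3 exactly.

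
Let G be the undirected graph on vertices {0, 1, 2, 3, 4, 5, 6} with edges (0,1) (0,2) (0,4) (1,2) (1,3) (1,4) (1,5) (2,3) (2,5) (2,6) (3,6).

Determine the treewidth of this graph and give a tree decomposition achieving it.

Each bag holds 3 vertices, so the decomposition has width 2, which upper-bounds the treewidth. On the other hand G contains the 3-clique {0, 1, 2}. A clique must lie in a single bag of any decomposition, so no decomposition can have width below 2. The upper and lower bounds meet at 2, so that is the treewidth.

Treewidth 2.
Bags: B1 = {0, 1, 2}  B2 = {0, 1, 4}  B3 = {1, 2, 3}  B4 = {2, 3, 6}  B5 = {1, 2, 5}
Tree: B1–B2, B1–B3, B3–B4, B1–B5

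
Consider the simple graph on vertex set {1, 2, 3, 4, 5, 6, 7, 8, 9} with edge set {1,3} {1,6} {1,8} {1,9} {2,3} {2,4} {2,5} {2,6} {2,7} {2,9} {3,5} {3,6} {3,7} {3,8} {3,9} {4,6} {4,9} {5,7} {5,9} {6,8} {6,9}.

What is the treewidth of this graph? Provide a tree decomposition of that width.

Every bag has size at most 4, so the width is 4 − 1 = 3 and tw(G) ≤ 3. On the other hand G contains the 4-clique {1, 3, 6, 8}. A clique must lie in a single bag of any decomposition, so no decomposition can have width below 3. The upper and lower bounds meet at 3, so that is the treewidth.

Treewidth 3.
One optimal decomposition is:
Bags: B1 = {2, 3, 5, 9}  B2 = {2, 3, 6, 9}  B3 = {1, 3, 6, 9}  B4 = {1, 3, 6, 8}  B5 = {2, 4, 6, 9}  B6 = {2, 3, 5, 7}
Tree: B1–B2, B2–B3, B3–B4, B2–B5, B1–B6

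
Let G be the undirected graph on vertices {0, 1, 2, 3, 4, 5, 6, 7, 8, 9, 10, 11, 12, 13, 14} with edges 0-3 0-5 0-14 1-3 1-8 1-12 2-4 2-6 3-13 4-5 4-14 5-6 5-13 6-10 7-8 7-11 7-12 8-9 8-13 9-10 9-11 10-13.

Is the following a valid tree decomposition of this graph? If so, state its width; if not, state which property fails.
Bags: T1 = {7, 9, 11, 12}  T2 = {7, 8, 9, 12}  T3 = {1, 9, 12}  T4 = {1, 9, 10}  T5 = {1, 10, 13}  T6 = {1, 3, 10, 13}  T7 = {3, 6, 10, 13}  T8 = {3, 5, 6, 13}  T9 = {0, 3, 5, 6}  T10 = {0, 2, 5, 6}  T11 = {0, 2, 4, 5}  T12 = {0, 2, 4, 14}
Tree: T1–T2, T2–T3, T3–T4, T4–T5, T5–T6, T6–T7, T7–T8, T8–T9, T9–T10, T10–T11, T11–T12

No — edge (8,1) lies in no bag.

A tree decomposition must satisfy three properties: every vertex lies in some bag; for every edge, both endpoints lie together in some bag; and for every vertex, the bags containing it form a connected subtree. Here edge (8,1) lies in no bag, so the decomposition is invalid.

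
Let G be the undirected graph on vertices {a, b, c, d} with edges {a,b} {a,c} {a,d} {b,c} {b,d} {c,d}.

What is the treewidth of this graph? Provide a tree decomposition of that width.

Treewidth 3.
Bags: B1 = {a, b, c, d}
Tree: (single bag)

A single bag containing all 4 vertices is trivially a valid decomposition of width 3. For the lower bound, the 4 vertices {a, b, c, d} are pairwise adjacent, and any tree decomposition puts a clique entirely inside one bag — forcing width ≥ 3. The upper and lower bounds meet at 3, so that is the treewidth.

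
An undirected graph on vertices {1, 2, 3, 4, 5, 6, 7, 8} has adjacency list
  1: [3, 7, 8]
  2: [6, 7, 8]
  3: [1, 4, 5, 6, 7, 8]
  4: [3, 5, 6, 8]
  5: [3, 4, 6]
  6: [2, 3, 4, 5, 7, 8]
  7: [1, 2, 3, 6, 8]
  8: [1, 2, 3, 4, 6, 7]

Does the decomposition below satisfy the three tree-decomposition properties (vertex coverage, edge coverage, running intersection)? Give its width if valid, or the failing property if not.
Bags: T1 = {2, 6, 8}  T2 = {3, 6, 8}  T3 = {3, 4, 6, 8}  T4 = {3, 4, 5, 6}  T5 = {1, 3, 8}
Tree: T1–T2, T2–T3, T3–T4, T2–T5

A tree decomposition must satisfy three properties: every vertex lies in some bag; for every edge, both endpoints lie together in some bag; and for every vertex, the bags containing it form a connected subtree. Here vertex 7 appears in no bag, so the decomposition is invalid.

No — vertex 7 appears in no bag.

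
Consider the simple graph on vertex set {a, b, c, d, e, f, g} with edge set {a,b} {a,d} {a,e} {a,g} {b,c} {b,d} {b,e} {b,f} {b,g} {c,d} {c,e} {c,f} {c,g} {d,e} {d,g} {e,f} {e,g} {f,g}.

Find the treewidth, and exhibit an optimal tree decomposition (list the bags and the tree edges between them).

Treewidth 4.
One such decomposition:
Bags: B1 = {b, c, d, e, g}  B2 = {b, c, e, f, g}  B3 = {a, b, d, e, g}
Tree: B1–B2, B1–B3

Each bag holds 5 vertices, so the decomposition has width 4, which upper-bounds the treewidth. Conversely, {b, c, d, e, g} is a clique of size 5, and the vertices of any clique must share a bag in every tree decomposition; so some bag has ≥ 5 vertices and tw(G) ≥ 4. Combining the bounds, tw(G) = 4.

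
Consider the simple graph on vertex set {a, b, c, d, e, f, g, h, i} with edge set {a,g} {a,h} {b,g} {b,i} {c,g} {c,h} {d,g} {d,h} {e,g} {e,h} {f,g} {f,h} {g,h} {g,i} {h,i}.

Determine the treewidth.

A width-2 tree decomposition is:
Bags: B1 = {g, h, i}  B2 = {f, g, h}  B3 = {b, g, i}  B4 = {c, g, h}  B5 = {d, g, h}  B6 = {a, g, h}  B7 = {e, g, h}
Tree: B1–B2, B1–B3, B2–B4, B4–B5, B4–B6, B1–B7
The largest bag has 3 vertices, giving width 2; this decomposition certifies tw(G) ≤ 2. Conversely, {d, g, h} is a clique of size 3, and the vertices of any clique must share a bag in every tree decomposition; so some bag has ≥ 3 vertices and tw(G) ≥ 2. Combining the bounds, tw(G) = 2.

2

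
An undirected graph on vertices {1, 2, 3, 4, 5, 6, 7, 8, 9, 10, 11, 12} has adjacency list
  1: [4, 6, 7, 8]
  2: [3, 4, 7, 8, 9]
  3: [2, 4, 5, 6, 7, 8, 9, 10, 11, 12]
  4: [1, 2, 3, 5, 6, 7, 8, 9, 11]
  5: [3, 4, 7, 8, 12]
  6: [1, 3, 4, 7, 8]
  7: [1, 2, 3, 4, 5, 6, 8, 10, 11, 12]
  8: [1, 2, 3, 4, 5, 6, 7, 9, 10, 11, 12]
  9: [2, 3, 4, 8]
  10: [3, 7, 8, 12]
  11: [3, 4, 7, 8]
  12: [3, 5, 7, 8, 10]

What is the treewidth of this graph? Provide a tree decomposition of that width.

The largest bag has 5 vertices, giving width 4; this decomposition certifies tw(G) ≤ 4. For the lower bound, the 5 vertices {1, 4, 6, 7, 8} are pairwise adjacent, and any tree decomposition puts a clique entirely inside one bag — forcing width ≥ 4. Therefore the treewidth is 4.

Treewidth 4.
One such decomposition:
Bags: B1 = {3, 4, 5, 7, 8}  B2 = {3, 4, 6, 7, 8}  B3 = {2, 3, 4, 7, 8}  B4 = {3, 5, 7, 8, 12}  B5 = {1, 4, 6, 7, 8}  B6 = {3, 7, 8, 10, 12}  B7 = {3, 4, 7, 8, 11}  B8 = {2, 3, 4, 8, 9}
Tree: B1–B2, B1–B3, B1–B4, B2–B5, B4–B6, B1–B7, B3–B8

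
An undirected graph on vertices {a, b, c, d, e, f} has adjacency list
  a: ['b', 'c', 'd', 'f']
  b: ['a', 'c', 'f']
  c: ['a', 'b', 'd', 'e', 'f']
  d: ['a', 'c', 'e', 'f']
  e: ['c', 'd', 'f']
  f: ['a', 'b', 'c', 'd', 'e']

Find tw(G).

3

A width-3 tree decomposition is:
Bags: B1 = {a, b, c, f}  B2 = {a, c, d, f}  B3 = {c, d, e, f}
Tree: B1–B2, B2–B3
Each bag holds 4 vertices, so the decomposition has width 3, which upper-bounds the treewidth. On the other hand G contains the 4-clique {c, d, e, f}. A clique must lie in a single bag of any decomposition, so no decomposition can have width below 3. Combining the bounds, tw(G) = 3.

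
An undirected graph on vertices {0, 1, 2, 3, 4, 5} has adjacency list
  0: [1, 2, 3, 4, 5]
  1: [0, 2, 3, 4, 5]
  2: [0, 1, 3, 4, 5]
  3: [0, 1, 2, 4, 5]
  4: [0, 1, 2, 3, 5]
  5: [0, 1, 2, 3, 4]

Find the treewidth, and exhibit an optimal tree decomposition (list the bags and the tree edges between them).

Treewidth 5.
One such decomposition:
Bags: B1 = {0, 1, 2, 3, 4, 5}
Tree: (single bag)

A single bag containing all 6 vertices is trivially a valid decomposition of width 5. For the lower bound, the 6 vertices {0, 1, 2, 3, 4, 5} are pairwise adjacent, and any tree decomposition puts a clique entirely inside one bag — forcing width ≥ 5. The upper and lower bounds meet at 5, so that is the treewidth.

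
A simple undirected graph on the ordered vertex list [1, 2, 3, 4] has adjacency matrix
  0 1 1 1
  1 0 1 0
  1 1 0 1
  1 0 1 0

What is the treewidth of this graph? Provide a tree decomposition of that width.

Treewidth 2.
One such decomposition:
Bags: B1 = {1, 3, 4}  B2 = {1, 2, 3}
Tree: B1–B2

Each bag holds 3 vertices, so the decomposition has width 2, which upper-bounds the treewidth. For the lower bound, the 3 vertices {1, 2, 3} are pairwise adjacent, and any tree decomposition puts a clique entirely inside one bag — forcing width ≥ 2. Hence tw(G) = 2 exactly.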